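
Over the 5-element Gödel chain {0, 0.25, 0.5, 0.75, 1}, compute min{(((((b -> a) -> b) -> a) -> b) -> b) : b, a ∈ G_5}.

The minimum is attained at b = 0.25, a = 0:
  (b -> a): 0.25 > 0, so result = 0
  ((b -> a) -> b): 0 ≤ 0.25, so result = 1
  (((b -> a) -> b) -> a): 1 > 0, so result = 0
  ((((b -> a) -> b) -> a) -> b): 0 ≤ 0.25, so result = 1
  (((((b -> a) -> b) -> a) -> b) -> b): 1 > 0.25, so result = 0.25
Checking all 25 assignments confirms none give a value below 0.25.

0.25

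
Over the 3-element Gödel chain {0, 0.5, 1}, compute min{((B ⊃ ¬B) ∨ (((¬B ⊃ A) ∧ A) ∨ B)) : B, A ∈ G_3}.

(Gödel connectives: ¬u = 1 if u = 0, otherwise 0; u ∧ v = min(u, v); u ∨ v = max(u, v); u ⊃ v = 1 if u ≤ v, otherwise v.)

The minimum is attained at B = 0.5, A = 0:
  ¬B: Gödel ¬ of 0.5 = 0 (operand ≠ 0)
  (B ⊃ ¬B): 0.5 > 0, so result = 0
  ¬B: Gödel ¬ of 0.5 = 0 (operand ≠ 0)
  (¬B ⊃ A): 0 ≤ 0, so result = 1
  ((¬B ⊃ A) ∧ A) = min(1, 0) = 0
  (((¬B ⊃ A) ∧ A) ∨ B) = max(0, 0.5) = 0.5
  ((B ⊃ ¬B) ∨ (((¬B ⊃ A) ∧ A) ∨ B)) = max(0, 0.5) = 0.5
Checking all 9 assignments confirms none give a value below 0.50.

0.50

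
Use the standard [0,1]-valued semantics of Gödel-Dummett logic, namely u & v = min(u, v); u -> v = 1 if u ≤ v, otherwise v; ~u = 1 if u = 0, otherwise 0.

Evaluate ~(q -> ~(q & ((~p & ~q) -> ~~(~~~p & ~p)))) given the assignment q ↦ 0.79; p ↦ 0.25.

~p: Gödel ¬ of 0.25 = 0 (operand ≠ 0)
~q: Gödel ¬ of 0.79 = 0 (operand ≠ 0)
(~p & ~q) = min(0, 0) = 0
~p: Gödel ¬ of 0.25 = 0 (operand ≠ 0)
~~p: Gödel ¬ of 0 = 1 (operand is 0)
~~~p: Gödel ¬ of 1 = 0 (operand ≠ 0)
~p: Gödel ¬ of 0.25 = 0 (operand ≠ 0)
(~~~p & ~p) = min(0, 0) = 0
~(~~~p & ~p): Gödel ¬ of 0 = 1 (operand is 0)
~~(~~~p & ~p): Gödel ¬ of 1 = 0 (operand ≠ 0)
((~p & ~q) -> ~~(~~~p & ~p)): 0 ≤ 0, so result = 1
(q & ((~p & ~q) -> ~~(~~~p & ~p))) = min(0.79, 1) = 0.79
~(q & ((~p & ~q) -> ~~(~~~p & ~p))): Gödel ¬ of 0.79 = 0 (operand ≠ 0)
(q -> ~(q & ((~p & ~q) -> ~~(~~~p & ~p)))): 0.79 > 0, so result = 0
~(q -> ~(q & ((~p & ~q) -> ~~(~~~p & ~p)))): Gödel ¬ of 0 = 1 (operand is 0)

1.00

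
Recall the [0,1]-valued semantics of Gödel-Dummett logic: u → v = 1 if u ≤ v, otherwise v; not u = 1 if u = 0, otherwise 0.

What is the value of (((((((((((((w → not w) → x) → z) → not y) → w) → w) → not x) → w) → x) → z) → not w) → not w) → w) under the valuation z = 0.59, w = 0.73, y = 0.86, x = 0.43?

0.73

not w: Gödel ¬ of 0.73 = 0 (operand ≠ 0)
(w → not w): 0.73 > 0, so result = 0
((w → not w) → x): 0 ≤ 0.43, so result = 1
(((w → not w) → x) → z): 1 > 0.59, so result = 0.59
not y: Gödel ¬ of 0.86 = 0 (operand ≠ 0)
((((w → not w) → x) → z) → not y): 0.59 > 0, so result = 0
(((((w → not w) → x) → z) → not y) → w): 0 ≤ 0.73, so result = 1
((((((w → not w) → x) → z) → not y) → w) → w): 1 > 0.73, so result = 0.73
not x: Gödel ¬ of 0.43 = 0 (operand ≠ 0)
(((((((w → not w) → x) → z) → not y) → w) → w) → not x): 0.73 > 0, so result = 0
((((((((w → not w) → x) → z) → not y) → w) → w) → not x) → w): 0 ≤ 0.73, so result = 1
(((((((((w → not w) → x) → z) → not y) → w) → w) → not x) → w) → x): 1 > 0.43, so result = 0.43
((((((((((w → not w) → x) → z) → not y) → w) → w) → not x) → w) → x) → z): 0.43 ≤ 0.59, so result = 1
not w: Gödel ¬ of 0.73 = 0 (operand ≠ 0)
(((((((((((w → not w) → x) → z) → not y) → w) → w) → not x) → w) → x) → z) → not w): 1 > 0, so result = 0
not w: Gödel ¬ of 0.73 = 0 (operand ≠ 0)
((((((((((((w → not w) → x) → z) → not y) → w) → w) → not x) → w) → x) → z) → not w) → not w): 0 ≤ 0, so result = 1
(((((((((((((w → not w) → x) → z) → not y) → w) → w) → not x) → w) → x) → z) → not w) → not w) → w): 1 > 0.73, so result = 0.73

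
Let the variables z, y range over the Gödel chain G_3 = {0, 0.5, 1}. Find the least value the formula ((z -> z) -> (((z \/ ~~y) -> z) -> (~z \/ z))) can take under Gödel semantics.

0.50

The minimum is attained at z = 0.5, y = 0:
  (z -> z): 0.5 ≤ 0.5, so result = 1
  ~y: Gödel ¬ of 0 = 1 (operand is 0)
  ~~y: Gödel ¬ of 1 = 0 (operand ≠ 0)
  (z \/ ~~y) = max(0.5, 0) = 0.5
  ((z \/ ~~y) -> z): 0.5 ≤ 0.5, so result = 1
  ~z: Gödel ¬ of 0.5 = 0 (operand ≠ 0)
  (~z \/ z) = max(0, 0.5) = 0.5
  (((z \/ ~~y) -> z) -> (~z \/ z)): 1 > 0.5, so result = 0.5
  ((z -> z) -> (((z \/ ~~y) -> z) -> (~z \/ z))): 1 > 0.5, so result = 0.5
Checking all 9 assignments confirms none give a value below 0.50.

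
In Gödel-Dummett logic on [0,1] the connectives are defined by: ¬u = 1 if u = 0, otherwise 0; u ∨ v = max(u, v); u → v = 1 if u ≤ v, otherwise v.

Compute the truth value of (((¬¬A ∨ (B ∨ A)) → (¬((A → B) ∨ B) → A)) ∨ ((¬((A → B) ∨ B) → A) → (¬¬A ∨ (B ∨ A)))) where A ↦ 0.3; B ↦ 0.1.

¬A: Gödel ¬ of 0.3 = 0 (operand ≠ 0)
¬¬A: Gödel ¬ of 0 = 1 (operand is 0)
(B ∨ A) = max(0.1, 0.3) = 0.3
(¬¬A ∨ (B ∨ A)) = max(1, 0.3) = 1
(A → B): 0.3 > 0.1, so result = 0.1
((A → B) ∨ B) = max(0.1, 0.1) = 0.1
¬((A → B) ∨ B): Gödel ¬ of 0.1 = 0 (operand ≠ 0)
(¬((A → B) ∨ B) → A): 0 ≤ 0.3, so result = 1
((¬¬A ∨ (B ∨ A)) → (¬((A → B) ∨ B) → A)): 1 ≤ 1, so result = 1
(A → B): 0.3 > 0.1, so result = 0.1
((A → B) ∨ B) = max(0.1, 0.1) = 0.1
¬((A → B) ∨ B): Gödel ¬ of 0.1 = 0 (operand ≠ 0)
(¬((A → B) ∨ B) → A): 0 ≤ 0.3, so result = 1
¬A: Gödel ¬ of 0.3 = 0 (operand ≠ 0)
¬¬A: Gödel ¬ of 0 = 1 (operand is 0)
(B ∨ A) = max(0.1, 0.3) = 0.3
(¬¬A ∨ (B ∨ A)) = max(1, 0.3) = 1
((¬((A → B) ∨ B) → A) → (¬¬A ∨ (B ∨ A))): 1 ≤ 1, so result = 1
(((¬¬A ∨ (B ∨ A)) → (¬((A → B) ∨ B) → A)) ∨ ((¬((A → B) ∨ B) → A) → (¬¬A ∨ (B ∨ A)))) = max(1, 1) = 1

1.00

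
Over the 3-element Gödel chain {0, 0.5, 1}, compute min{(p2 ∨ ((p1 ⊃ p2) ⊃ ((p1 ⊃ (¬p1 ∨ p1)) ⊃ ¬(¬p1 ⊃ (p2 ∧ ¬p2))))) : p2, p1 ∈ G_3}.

0.50

The minimum is attained at p2 = 0.5, p1 = 0.5:
  (p1 ⊃ p2): 0.5 ≤ 0.5, so result = 1
  ¬p1: Gödel ¬ of 0.5 = 0 (operand ≠ 0)
  (¬p1 ∨ p1) = max(0, 0.5) = 0.5
  (p1 ⊃ (¬p1 ∨ p1)): 0.5 ≤ 0.5, so result = 1
  ¬p1: Gödel ¬ of 0.5 = 0 (operand ≠ 0)
  ¬p2: Gödel ¬ of 0.5 = 0 (operand ≠ 0)
  (p2 ∧ ¬p2) = min(0.5, 0) = 0
  (¬p1 ⊃ (p2 ∧ ¬p2)): 0 ≤ 0, so result = 1
  ¬(¬p1 ⊃ (p2 ∧ ¬p2)): Gödel ¬ of 1 = 0 (operand ≠ 0)
  ((p1 ⊃ (¬p1 ∨ p1)) ⊃ ¬(¬p1 ⊃ (p2 ∧ ¬p2))): 1 > 0, so result = 0
  ((p1 ⊃ p2) ⊃ ((p1 ⊃ (¬p1 ∨ p1)) ⊃ ¬(¬p1 ⊃ (p2 ∧ ¬p2)))): 1 > 0, so result = 0
  (p2 ∨ ((p1 ⊃ p2) ⊃ ((p1 ⊃ (¬p1 ∨ p1)) ⊃ ¬(¬p1 ⊃ (p2 ∧ ¬p2))))) = max(0.5, 0) = 0.5
Checking all 9 assignments confirms none give a value below 0.50.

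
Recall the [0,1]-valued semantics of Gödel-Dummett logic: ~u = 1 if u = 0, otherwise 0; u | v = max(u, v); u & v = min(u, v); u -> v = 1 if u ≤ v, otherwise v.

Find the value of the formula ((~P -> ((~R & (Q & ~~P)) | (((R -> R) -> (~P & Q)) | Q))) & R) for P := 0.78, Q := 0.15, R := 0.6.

0.60

~P: Gödel ¬ of 0.78 = 0 (operand ≠ 0)
~R: Gödel ¬ of 0.6 = 0 (operand ≠ 0)
~P: Gödel ¬ of 0.78 = 0 (operand ≠ 0)
~~P: Gödel ¬ of 0 = 1 (operand is 0)
(Q & ~~P) = min(0.15, 1) = 0.15
(~R & (Q & ~~P)) = min(0, 0.15) = 0
(R -> R): 0.6 ≤ 0.6, so result = 1
~P: Gödel ¬ of 0.78 = 0 (operand ≠ 0)
(~P & Q) = min(0, 0.15) = 0
((R -> R) -> (~P & Q)): 1 > 0, so result = 0
(((R -> R) -> (~P & Q)) | Q) = max(0, 0.15) = 0.15
((~R & (Q & ~~P)) | (((R -> R) -> (~P & Q)) | Q)) = max(0, 0.15) = 0.15
(~P -> ((~R & (Q & ~~P)) | (((R -> R) -> (~P & Q)) | Q))): 0 ≤ 0.15, so result = 1
((~P -> ((~R & (Q & ~~P)) | (((R -> R) -> (~P & Q)) | Q))) & R) = min(1, 0.6) = 0.6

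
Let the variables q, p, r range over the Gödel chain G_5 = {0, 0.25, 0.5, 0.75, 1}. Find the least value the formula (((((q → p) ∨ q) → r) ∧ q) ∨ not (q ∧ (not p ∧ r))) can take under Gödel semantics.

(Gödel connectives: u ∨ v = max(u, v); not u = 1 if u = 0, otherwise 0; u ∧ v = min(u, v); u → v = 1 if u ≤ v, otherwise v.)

0.25

The minimum is attained at q = 0.25, p = 0, r = 0.25:
  (q → p): 0.25 > 0, so result = 0
  ((q → p) ∨ q) = max(0, 0.25) = 0.25
  (((q → p) ∨ q) → r): 0.25 ≤ 0.25, so result = 1
  ((((q → p) ∨ q) → r) ∧ q) = min(1, 0.25) = 0.25
  not p: Gödel ¬ of 0 = 1 (operand is 0)
  (not p ∧ r) = min(1, 0.25) = 0.25
  (q ∧ (not p ∧ r)) = min(0.25, 0.25) = 0.25
  not (q ∧ (not p ∧ r)): Gödel ¬ of 0.25 = 0 (operand ≠ 0)
  (((((q → p) ∨ q) → r) ∧ q) ∨ not (q ∧ (not p ∧ r))) = max(0.25, 0) = 0.25
Checking all 125 assignments confirms none give a value below 0.25.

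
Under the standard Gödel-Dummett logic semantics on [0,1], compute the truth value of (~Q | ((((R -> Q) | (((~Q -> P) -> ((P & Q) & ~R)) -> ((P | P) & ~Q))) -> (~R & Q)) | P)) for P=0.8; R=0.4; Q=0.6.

0.80

~Q: Gödel ¬ of 0.6 = 0 (operand ≠ 0)
(R -> Q): 0.4 ≤ 0.6, so result = 1
~Q: Gödel ¬ of 0.6 = 0 (operand ≠ 0)
(~Q -> P): 0 ≤ 0.8, so result = 1
(P & Q) = min(0.8, 0.6) = 0.6
~R: Gödel ¬ of 0.4 = 0 (operand ≠ 0)
((P & Q) & ~R) = min(0.6, 0) = 0
((~Q -> P) -> ((P & Q) & ~R)): 1 > 0, so result = 0
(P | P) = max(0.8, 0.8) = 0.8
~Q: Gödel ¬ of 0.6 = 0 (operand ≠ 0)
((P | P) & ~Q) = min(0.8, 0) = 0
(((~Q -> P) -> ((P & Q) & ~R)) -> ((P | P) & ~Q)): 0 ≤ 0, so result = 1
((R -> Q) | (((~Q -> P) -> ((P & Q) & ~R)) -> ((P | P) & ~Q))) = max(1, 1) = 1
~R: Gödel ¬ of 0.4 = 0 (operand ≠ 0)
(~R & Q) = min(0, 0.6) = 0
(((R -> Q) | (((~Q -> P) -> ((P & Q) & ~R)) -> ((P | P) & ~Q))) -> (~R & Q)): 1 > 0, so result = 0
((((R -> Q) | (((~Q -> P) -> ((P & Q) & ~R)) -> ((P | P) & ~Q))) -> (~R & Q)) | P) = max(0, 0.8) = 0.8
(~Q | ((((R -> Q) | (((~Q -> P) -> ((P & Q) & ~R)) -> ((P | P) & ~Q))) -> (~R & Q)) | P)) = max(0, 0.8) = 0.8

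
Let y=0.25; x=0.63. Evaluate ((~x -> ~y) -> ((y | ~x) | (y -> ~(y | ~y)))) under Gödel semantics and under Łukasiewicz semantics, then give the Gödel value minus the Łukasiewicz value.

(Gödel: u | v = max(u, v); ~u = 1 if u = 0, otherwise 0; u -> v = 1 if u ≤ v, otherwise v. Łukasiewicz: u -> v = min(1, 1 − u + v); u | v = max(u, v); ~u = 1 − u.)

-0.75

Gödel evaluation:
  ~x: Gödel ¬ of 0.63 = 0 (operand ≠ 0)
  ~y: Gödel ¬ of 0.25 = 0 (operand ≠ 0)
  (~x -> ~y): 0 ≤ 0, so result = 1
  ~x: Gödel ¬ of 0.63 = 0 (operand ≠ 0)
  (y | ~x) = max(0.25, 0) = 0.25
  ~y: Gödel ¬ of 0.25 = 0 (operand ≠ 0)
  (y | ~y) = max(0.25, 0) = 0.25
  ~(y | ~y): Gödel ¬ of 0.25 = 0 (operand ≠ 0)
  (y -> ~(y | ~y)): 0.25 > 0, so result = 0
  ((y | ~x) | (y -> ~(y | ~y))) = max(0.25, 0) = 0.25
  ((~x -> ~y) -> ((y | ~x) | (y -> ~(y | ~y)))): 1 > 0.25, so result = 0.25
  Gödel value = 0.25
Łukasiewicz evaluation:
  ~x: Łukasiewicz ¬ gives 1 − 0.63 = 0.37
  ~y: Łukasiewicz ¬ gives 1 − 0.25 = 0.75
  (~x -> ~y): min(1, 1 − 0.37 + 0.75) = 1
  ~x: Łukasiewicz ¬ gives 1 − 0.63 = 0.37
  (y | ~x) = max(0.25, 0.37) = 0.37
  ~y: Łukasiewicz ¬ gives 1 − 0.25 = 0.75
  (y | ~y) = max(0.25, 0.75) = 0.75
  ~(y | ~y): Łukasiewicz ¬ gives 1 − 0.75 = 0.25
  (y -> ~(y | ~y)): min(1, 1 − 0.25 + 0.25) = 1
  ((y | ~x) | (y -> ~(y | ~y))) = max(0.37, 1) = 1
  ((~x -> ~y) -> ((y | ~x) | (y -> ~(y | ~y)))): min(1, 1 − 1 + 1) = 1
  Łukasiewicz value = 1
Difference: 0.25 − 1 = -0.75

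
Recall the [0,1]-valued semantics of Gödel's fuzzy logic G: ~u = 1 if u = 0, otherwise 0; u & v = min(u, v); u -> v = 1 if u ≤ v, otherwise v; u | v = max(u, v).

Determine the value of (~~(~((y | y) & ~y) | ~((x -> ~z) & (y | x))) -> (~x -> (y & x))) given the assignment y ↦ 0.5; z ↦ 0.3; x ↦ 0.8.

1.00

(y | y) = max(0.5, 0.5) = 0.5
~y: Gödel ¬ of 0.5 = 0 (operand ≠ 0)
((y | y) & ~y) = min(0.5, 0) = 0
~((y | y) & ~y): Gödel ¬ of 0 = 1 (operand is 0)
~z: Gödel ¬ of 0.3 = 0 (operand ≠ 0)
(x -> ~z): 0.8 > 0, so result = 0
(y | x) = max(0.5, 0.8) = 0.8
((x -> ~z) & (y | x)) = min(0, 0.8) = 0
~((x -> ~z) & (y | x)): Gödel ¬ of 0 = 1 (operand is 0)
(~((y | y) & ~y) | ~((x -> ~z) & (y | x))) = max(1, 1) = 1
~(~((y | y) & ~y) | ~((x -> ~z) & (y | x))): Gödel ¬ of 1 = 0 (operand ≠ 0)
~~(~((y | y) & ~y) | ~((x -> ~z) & (y | x))): Gödel ¬ of 0 = 1 (operand is 0)
~x: Gödel ¬ of 0.8 = 0 (operand ≠ 0)
(y & x) = min(0.5, 0.8) = 0.5
(~x -> (y & x)): 0 ≤ 0.5, so result = 1
(~~(~((y | y) & ~y) | ~((x -> ~z) & (y | x))) -> (~x -> (y & x))): 1 ≤ 1, so result = 1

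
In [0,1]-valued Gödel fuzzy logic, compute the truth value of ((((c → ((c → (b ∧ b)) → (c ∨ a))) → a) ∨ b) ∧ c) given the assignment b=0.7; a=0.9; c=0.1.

0.10

(b ∧ b) = min(0.7, 0.7) = 0.7
(c → (b ∧ b)): 0.1 ≤ 0.7, so result = 1
(c ∨ a) = max(0.1, 0.9) = 0.9
((c → (b ∧ b)) → (c ∨ a)): 1 > 0.9, so result = 0.9
(c → ((c → (b ∧ b)) → (c ∨ a))): 0.1 ≤ 0.9, so result = 1
((c → ((c → (b ∧ b)) → (c ∨ a))) → a): 1 > 0.9, so result = 0.9
(((c → ((c → (b ∧ b)) → (c ∨ a))) → a) ∨ b) = max(0.9, 0.7) = 0.9
((((c → ((c → (b ∧ b)) → (c ∨ a))) → a) ∨ b) ∧ c) = min(0.9, 0.1) = 0.1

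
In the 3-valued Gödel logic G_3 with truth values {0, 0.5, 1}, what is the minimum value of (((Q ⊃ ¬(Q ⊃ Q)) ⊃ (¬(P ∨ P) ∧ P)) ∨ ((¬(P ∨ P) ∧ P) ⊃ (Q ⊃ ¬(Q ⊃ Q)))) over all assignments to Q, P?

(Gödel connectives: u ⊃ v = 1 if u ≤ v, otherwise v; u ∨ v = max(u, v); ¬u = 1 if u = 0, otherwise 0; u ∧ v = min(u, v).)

Every assignment gives 1. For instance at Q = 0, P = 0:
  (Q ⊃ Q): 0 ≤ 0, so result = 1
  ¬(Q ⊃ Q): Gödel ¬ of 1 = 0 (operand ≠ 0)
  (Q ⊃ ¬(Q ⊃ Q)): 0 ≤ 0, so result = 1
  (P ∨ P) = max(0, 0) = 0
  ¬(P ∨ P): Gödel ¬ of 0 = 1 (operand is 0)
  (¬(P ∨ P) ∧ P) = min(1, 0) = 0
  ((Q ⊃ ¬(Q ⊃ Q)) ⊃ (¬(P ∨ P) ∧ P)): 1 > 0, so result = 0
  (P ∨ P) = max(0, 0) = 0
  ¬(P ∨ P): Gödel ¬ of 0 = 1 (operand is 0)
  (¬(P ∨ P) ∧ P) = min(1, 0) = 0
  (Q ⊃ Q): 0 ≤ 0, so result = 1
  ¬(Q ⊃ Q): Gödel ¬ of 1 = 0 (operand ≠ 0)
  (Q ⊃ ¬(Q ⊃ Q)): 0 ≤ 0, so result = 1
  ((¬(P ∨ P) ∧ P) ⊃ (Q ⊃ ¬(Q ⊃ Q))): 0 ≤ 1, so result = 1
  (((Q ⊃ ¬(Q ⊃ Q)) ⊃ (¬(P ∨ P) ∧ P)) ∨ ((¬(P ∨ P) ∧ P) ⊃ (Q ⊃ ¬(Q ⊃ Q)))) = max(0, 1) = 1
All 9 assignments give value 1 — the formula is a G_3-tautology.

1.00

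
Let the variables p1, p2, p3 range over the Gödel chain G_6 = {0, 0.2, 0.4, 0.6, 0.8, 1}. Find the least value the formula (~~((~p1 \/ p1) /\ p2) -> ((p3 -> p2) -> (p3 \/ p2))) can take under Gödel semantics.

The minimum is attained at p1 = 0, p2 = 0.2, p3 = 0:
  ~p1: Gödel ¬ of 0 = 1 (operand is 0)
  (~p1 \/ p1) = max(1, 0) = 1
  ((~p1 \/ p1) /\ p2) = min(1, 0.2) = 0.2
  ~((~p1 \/ p1) /\ p2): Gödel ¬ of 0.2 = 0 (operand ≠ 0)
  ~~((~p1 \/ p1) /\ p2): Gödel ¬ of 0 = 1 (operand is 0)
  (p3 -> p2): 0 ≤ 0.2, so result = 1
  (p3 \/ p2) = max(0, 0.2) = 0.2
  ((p3 -> p2) -> (p3 \/ p2)): 1 > 0.2, so result = 0.2
  (~~((~p1 \/ p1) /\ p2) -> ((p3 -> p2) -> (p3 \/ p2))): 1 > 0.2, so result = 0.2
Checking all 216 assignments confirms none give a value below 0.20.

0.20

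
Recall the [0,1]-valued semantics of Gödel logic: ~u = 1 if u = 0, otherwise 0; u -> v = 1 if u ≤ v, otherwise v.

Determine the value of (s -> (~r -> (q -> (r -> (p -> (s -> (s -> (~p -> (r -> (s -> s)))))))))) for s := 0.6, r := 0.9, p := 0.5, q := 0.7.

~r: Gödel ¬ of 0.9 = 0 (operand ≠ 0)
~p: Gödel ¬ of 0.5 = 0 (operand ≠ 0)
(s -> s): 0.6 ≤ 0.6, so result = 1
(r -> (s -> s)): 0.9 ≤ 1, so result = 1
(~p -> (r -> (s -> s))): 0 ≤ 1, so result = 1
(s -> (~p -> (r -> (s -> s)))): 0.6 ≤ 1, so result = 1
(s -> (s -> (~p -> (r -> (s -> s))))): 0.6 ≤ 1, so result = 1
(p -> (s -> (s -> (~p -> (r -> (s -> s)))))): 0.5 ≤ 1, so result = 1
(r -> (p -> (s -> (s -> (~p -> (r -> (s -> s))))))): 0.9 ≤ 1, so result = 1
(q -> (r -> (p -> (s -> (s -> (~p -> (r -> (s -> s)))))))): 0.7 ≤ 1, so result = 1
(~r -> (q -> (r -> (p -> (s -> (s -> (~p -> (r -> (s -> s))))))))): 0 ≤ 1, so result = 1
(s -> (~r -> (q -> (r -> (p -> (s -> (s -> (~p -> (r -> (s -> s)))))))))): 0.6 ≤ 1, so result = 1

1.00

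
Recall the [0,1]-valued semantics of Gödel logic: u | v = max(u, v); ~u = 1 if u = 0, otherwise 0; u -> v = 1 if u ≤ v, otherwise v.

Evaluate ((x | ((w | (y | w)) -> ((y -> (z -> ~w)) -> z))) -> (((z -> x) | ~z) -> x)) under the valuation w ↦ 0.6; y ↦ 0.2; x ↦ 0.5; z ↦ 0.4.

(y | w) = max(0.2, 0.6) = 0.6
(w | (y | w)) = max(0.6, 0.6) = 0.6
~w: Gödel ¬ of 0.6 = 0 (operand ≠ 0)
(z -> ~w): 0.4 > 0, so result = 0
(y -> (z -> ~w)): 0.2 > 0, so result = 0
((y -> (z -> ~w)) -> z): 0 ≤ 0.4, so result = 1
((w | (y | w)) -> ((y -> (z -> ~w)) -> z)): 0.6 ≤ 1, so result = 1
(x | ((w | (y | w)) -> ((y -> (z -> ~w)) -> z))) = max(0.5, 1) = 1
(z -> x): 0.4 ≤ 0.5, so result = 1
~z: Gödel ¬ of 0.4 = 0 (operand ≠ 0)
((z -> x) | ~z) = max(1, 0) = 1
(((z -> x) | ~z) -> x): 1 > 0.5, so result = 0.5
((x | ((w | (y | w)) -> ((y -> (z -> ~w)) -> z))) -> (((z -> x) | ~z) -> x)): 1 > 0.5, so result = 0.5

0.50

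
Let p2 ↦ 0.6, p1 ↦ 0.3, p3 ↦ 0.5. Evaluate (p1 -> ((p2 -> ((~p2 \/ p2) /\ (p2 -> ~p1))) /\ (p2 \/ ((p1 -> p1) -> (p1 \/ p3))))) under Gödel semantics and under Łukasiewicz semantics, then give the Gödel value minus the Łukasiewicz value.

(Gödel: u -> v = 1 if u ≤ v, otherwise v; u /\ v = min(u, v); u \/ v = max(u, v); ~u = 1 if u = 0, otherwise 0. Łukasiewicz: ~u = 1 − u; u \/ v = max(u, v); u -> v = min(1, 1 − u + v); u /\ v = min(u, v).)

Gödel evaluation:
  ~p2: Gödel ¬ of 0.6 = 0 (operand ≠ 0)
  (~p2 \/ p2) = max(0, 0.6) = 0.6
  ~p1: Gödel ¬ of 0.3 = 0 (operand ≠ 0)
  (p2 -> ~p1): 0.6 > 0, so result = 0
  ((~p2 \/ p2) /\ (p2 -> ~p1)) = min(0.6, 0) = 0
  (p2 -> ((~p2 \/ p2) /\ (p2 -> ~p1))): 0.6 > 0, so result = 0
  (p1 -> p1): 0.3 ≤ 0.3, so result = 1
  (p1 \/ p3) = max(0.3, 0.5) = 0.5
  ((p1 -> p1) -> (p1 \/ p3)): 1 > 0.5, so result = 0.5
  (p2 \/ ((p1 -> p1) -> (p1 \/ p3))) = max(0.6, 0.5) = 0.6
  ((p2 -> ((~p2 \/ p2) /\ (p2 -> ~p1))) /\ (p2 \/ ((p1 -> p1) -> (p1 \/ p3)))) = min(0, 0.6) = 0
  (p1 -> ((p2 -> ((~p2 \/ p2) /\ (p2 -> ~p1))) /\ (p2 \/ ((p1 -> p1) -> (p1 \/ p3))))): 0.3 > 0, so result = 0
  Gödel value = 0
Łukasiewicz evaluation:
  ~p2: Łukasiewicz ¬ gives 1 − 0.6 = 0.4
  (~p2 \/ p2) = max(0.4, 0.6) = 0.6
  ~p1: Łukasiewicz ¬ gives 1 − 0.3 = 0.7
  (p2 -> ~p1): min(1, 1 − 0.6 + 0.7) = 1
  ((~p2 \/ p2) /\ (p2 -> ~p1)) = min(0.6, 1) = 0.6
  (p2 -> ((~p2 \/ p2) /\ (p2 -> ~p1))): min(1, 1 − 0.6 + 0.6) = 1
  (p1 -> p1): min(1, 1 − 0.3 + 0.3) = 1
  (p1 \/ p3) = max(0.3, 0.5) = 0.5
  ((p1 -> p1) -> (p1 \/ p3)): min(1, 1 − 1 + 0.5) = 0.5
  (p2 \/ ((p1 -> p1) -> (p1 \/ p3))) = max(0.6, 0.5) = 0.6
  ((p2 -> ((~p2 \/ p2) /\ (p2 -> ~p1))) /\ (p2 \/ ((p1 -> p1) -> (p1 \/ p3)))) = min(1, 0.6) = 0.6
  (p1 -> ((p2 -> ((~p2 \/ p2) /\ (p2 -> ~p1))) /\ (p2 \/ ((p1 -> p1) -> (p1 \/ p3))))): min(1, 1 − 0.3 + 0.6) = 1
  Łukasiewicz value = 1
Difference: 0 − 1 = -1.00

-1.00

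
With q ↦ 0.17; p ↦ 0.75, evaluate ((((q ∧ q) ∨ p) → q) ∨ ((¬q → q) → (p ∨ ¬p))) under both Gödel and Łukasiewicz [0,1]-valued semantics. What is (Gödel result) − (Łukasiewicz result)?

-0.25

Gödel evaluation:
  (q ∧ q) = min(0.17, 0.17) = 0.17
  ((q ∧ q) ∨ p) = max(0.17, 0.75) = 0.75
  (((q ∧ q) ∨ p) → q): 0.75 > 0.17, so result = 0.17
  ¬q: Gödel ¬ of 0.17 = 0 (operand ≠ 0)
  (¬q → q): 0 ≤ 0.17, so result = 1
  ¬p: Gödel ¬ of 0.75 = 0 (operand ≠ 0)
  (p ∨ ¬p) = max(0.75, 0) = 0.75
  ((¬q → q) → (p ∨ ¬p)): 1 > 0.75, so result = 0.75
  ((((q ∧ q) ∨ p) → q) ∨ ((¬q → q) → (p ∨ ¬p))) = max(0.17, 0.75) = 0.75
  Gödel value = 0.75
Łukasiewicz evaluation:
  (q ∧ q) = min(0.17, 0.17) = 0.17
  ((q ∧ q) ∨ p) = max(0.17, 0.75) = 0.75
  (((q ∧ q) ∨ p) → q): min(1, 1 − 0.75 + 0.17) = 0.42
  ¬q: Łukasiewicz ¬ gives 1 − 0.17 = 0.83
  (¬q → q): min(1, 1 − 0.83 + 0.17) = 0.34
  ¬p: Łukasiewicz ¬ gives 1 − 0.75 = 0.25
  (p ∨ ¬p) = max(0.75, 0.25) = 0.75
  ((¬q → q) → (p ∨ ¬p)): min(1, 1 − 0.34 + 0.75) = 1
  ((((q ∧ q) ∨ p) → q) ∨ ((¬q → q) → (p ∨ ¬p))) = max(0.42, 1) = 1
  Łukasiewicz value = 1
Difference: 0.75 − 1 = -0.25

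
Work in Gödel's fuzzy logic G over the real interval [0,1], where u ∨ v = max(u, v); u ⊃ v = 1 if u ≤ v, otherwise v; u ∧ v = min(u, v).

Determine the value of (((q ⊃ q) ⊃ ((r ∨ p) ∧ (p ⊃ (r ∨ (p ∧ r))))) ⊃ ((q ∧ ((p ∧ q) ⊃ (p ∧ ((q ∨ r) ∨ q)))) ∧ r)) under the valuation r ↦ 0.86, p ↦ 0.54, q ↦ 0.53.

0.53

(q ⊃ q): 0.53 ≤ 0.53, so result = 1
(r ∨ p) = max(0.86, 0.54) = 0.86
(p ∧ r) = min(0.54, 0.86) = 0.54
(r ∨ (p ∧ r)) = max(0.86, 0.54) = 0.86
(p ⊃ (r ∨ (p ∧ r))): 0.54 ≤ 0.86, so result = 1
((r ∨ p) ∧ (p ⊃ (r ∨ (p ∧ r)))) = min(0.86, 1) = 0.86
((q ⊃ q) ⊃ ((r ∨ p) ∧ (p ⊃ (r ∨ (p ∧ r))))): 1 > 0.86, so result = 0.86
(p ∧ q) = min(0.54, 0.53) = 0.53
(q ∨ r) = max(0.53, 0.86) = 0.86
((q ∨ r) ∨ q) = max(0.86, 0.53) = 0.86
(p ∧ ((q ∨ r) ∨ q)) = min(0.54, 0.86) = 0.54
((p ∧ q) ⊃ (p ∧ ((q ∨ r) ∨ q))): 0.53 ≤ 0.54, so result = 1
(q ∧ ((p ∧ q) ⊃ (p ∧ ((q ∨ r) ∨ q)))) = min(0.53, 1) = 0.53
((q ∧ ((p ∧ q) ⊃ (p ∧ ((q ∨ r) ∨ q)))) ∧ r) = min(0.53, 0.86) = 0.53
(((q ⊃ q) ⊃ ((r ∨ p) ∧ (p ⊃ (r ∨ (p ∧ r))))) ⊃ ((q ∧ ((p ∧ q) ⊃ (p ∧ ((q ∨ r) ∨ q)))) ∧ r)): 0.86 > 0.53, so result = 0.53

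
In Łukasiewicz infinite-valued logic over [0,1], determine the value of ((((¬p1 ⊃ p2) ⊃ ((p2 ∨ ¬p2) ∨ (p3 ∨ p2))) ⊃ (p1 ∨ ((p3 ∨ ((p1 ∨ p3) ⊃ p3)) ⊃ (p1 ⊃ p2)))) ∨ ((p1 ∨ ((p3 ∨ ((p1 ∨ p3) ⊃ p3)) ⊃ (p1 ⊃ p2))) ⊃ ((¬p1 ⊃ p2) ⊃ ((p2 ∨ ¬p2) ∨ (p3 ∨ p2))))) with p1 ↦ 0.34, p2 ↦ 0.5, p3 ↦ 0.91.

1.00

¬p1: Łukasiewicz ¬ gives 1 − 0.34 = 0.66
(¬p1 ⊃ p2): min(1, 1 − 0.66 + 0.5) = 0.84
¬p2: Łukasiewicz ¬ gives 1 − 0.5 = 0.5
(p2 ∨ ¬p2) = max(0.5, 0.5) = 0.5
(p3 ∨ p2) = max(0.91, 0.5) = 0.91
((p2 ∨ ¬p2) ∨ (p3 ∨ p2)) = max(0.5, 0.91) = 0.91
((¬p1 ⊃ p2) ⊃ ((p2 ∨ ¬p2) ∨ (p3 ∨ p2))): min(1, 1 − 0.84 + 0.91) = 1
(p1 ∨ p3) = max(0.34, 0.91) = 0.91
((p1 ∨ p3) ⊃ p3): min(1, 1 − 0.91 + 0.91) = 1
(p3 ∨ ((p1 ∨ p3) ⊃ p3)) = max(0.91, 1) = 1
(p1 ⊃ p2): min(1, 1 − 0.34 + 0.5) = 1
((p3 ∨ ((p1 ∨ p3) ⊃ p3)) ⊃ (p1 ⊃ p2)): min(1, 1 − 1 + 1) = 1
(p1 ∨ ((p3 ∨ ((p1 ∨ p3) ⊃ p3)) ⊃ (p1 ⊃ p2))) = max(0.34, 1) = 1
(((¬p1 ⊃ p2) ⊃ ((p2 ∨ ¬p2) ∨ (p3 ∨ p2))) ⊃ (p1 ∨ ((p3 ∨ ((p1 ∨ p3) ⊃ p3)) ⊃ (p1 ⊃ p2)))): min(1, 1 − 1 + 1) = 1
(p1 ∨ p3) = max(0.34, 0.91) = 0.91
((p1 ∨ p3) ⊃ p3): min(1, 1 − 0.91 + 0.91) = 1
(p3 ∨ ((p1 ∨ p3) ⊃ p3)) = max(0.91, 1) = 1
(p1 ⊃ p2): min(1, 1 − 0.34 + 0.5) = 1
((p3 ∨ ((p1 ∨ p3) ⊃ p3)) ⊃ (p1 ⊃ p2)): min(1, 1 − 1 + 1) = 1
(p1 ∨ ((p3 ∨ ((p1 ∨ p3) ⊃ p3)) ⊃ (p1 ⊃ p2))) = max(0.34, 1) = 1
¬p1: Łukasiewicz ¬ gives 1 − 0.34 = 0.66
(¬p1 ⊃ p2): min(1, 1 − 0.66 + 0.5) = 0.84
¬p2: Łukasiewicz ¬ gives 1 − 0.5 = 0.5
(p2 ∨ ¬p2) = max(0.5, 0.5) = 0.5
(p3 ∨ p2) = max(0.91, 0.5) = 0.91
((p2 ∨ ¬p2) ∨ (p3 ∨ p2)) = max(0.5, 0.91) = 0.91
((¬p1 ⊃ p2) ⊃ ((p2 ∨ ¬p2) ∨ (p3 ∨ p2))): min(1, 1 − 0.84 + 0.91) = 1
((p1 ∨ ((p3 ∨ ((p1 ∨ p3) ⊃ p3)) ⊃ (p1 ⊃ p2))) ⊃ ((¬p1 ⊃ p2) ⊃ ((p2 ∨ ¬p2) ∨ (p3 ∨ p2)))): min(1, 1 − 1 + 1) = 1
((((¬p1 ⊃ p2) ⊃ ((p2 ∨ ¬p2) ∨ (p3 ∨ p2))) ⊃ (p1 ∨ ((p3 ∨ ((p1 ∨ p3) ⊃ p3)) ⊃ (p1 ⊃ p2)))) ∨ ((p1 ∨ ((p3 ∨ ((p1 ∨ p3) ⊃ p3)) ⊃ (p1 ⊃ p2))) ⊃ ((¬p1 ⊃ p2) ⊃ ((p2 ∨ ¬p2) ∨ (p3 ∨ p2))))) = max(1, 1) = 1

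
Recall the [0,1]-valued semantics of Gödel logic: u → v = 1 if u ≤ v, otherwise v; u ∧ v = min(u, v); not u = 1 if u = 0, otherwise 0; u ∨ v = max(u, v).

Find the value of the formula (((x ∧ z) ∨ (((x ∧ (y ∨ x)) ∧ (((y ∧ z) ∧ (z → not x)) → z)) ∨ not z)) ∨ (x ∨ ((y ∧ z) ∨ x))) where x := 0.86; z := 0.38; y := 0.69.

0.86

(x ∧ z) = min(0.86, 0.38) = 0.38
(y ∨ x) = max(0.69, 0.86) = 0.86
(x ∧ (y ∨ x)) = min(0.86, 0.86) = 0.86
(y ∧ z) = min(0.69, 0.38) = 0.38
not x: Gödel ¬ of 0.86 = 0 (operand ≠ 0)
(z → not x): 0.38 > 0, so result = 0
((y ∧ z) ∧ (z → not x)) = min(0.38, 0) = 0
(((y ∧ z) ∧ (z → not x)) → z): 0 ≤ 0.38, so result = 1
((x ∧ (y ∨ x)) ∧ (((y ∧ z) ∧ (z → not x)) → z)) = min(0.86, 1) = 0.86
not z: Gödel ¬ of 0.38 = 0 (operand ≠ 0)
(((x ∧ (y ∨ x)) ∧ (((y ∧ z) ∧ (z → not x)) → z)) ∨ not z) = max(0.86, 0) = 0.86
((x ∧ z) ∨ (((x ∧ (y ∨ x)) ∧ (((y ∧ z) ∧ (z → not x)) → z)) ∨ not z)) = max(0.38, 0.86) = 0.86
(y ∧ z) = min(0.69, 0.38) = 0.38
((y ∧ z) ∨ x) = max(0.38, 0.86) = 0.86
(x ∨ ((y ∧ z) ∨ x)) = max(0.86, 0.86) = 0.86
(((x ∧ z) ∨ (((x ∧ (y ∨ x)) ∧ (((y ∧ z) ∧ (z → not x)) → z)) ∨ not z)) ∨ (x ∨ ((y ∧ z) ∨ x))) = max(0.86, 0.86) = 0.86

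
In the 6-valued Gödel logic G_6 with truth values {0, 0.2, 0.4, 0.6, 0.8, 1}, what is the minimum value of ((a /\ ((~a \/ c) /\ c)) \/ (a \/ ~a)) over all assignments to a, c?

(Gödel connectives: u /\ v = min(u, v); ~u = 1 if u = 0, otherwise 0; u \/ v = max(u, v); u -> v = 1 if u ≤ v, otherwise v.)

The minimum is attained at a = 0.2, c = 0:
  ~a: Gödel ¬ of 0.2 = 0 (operand ≠ 0)
  (~a \/ c) = max(0, 0) = 0
  ((~a \/ c) /\ c) = min(0, 0) = 0
  (a /\ ((~a \/ c) /\ c)) = min(0.2, 0) = 0
  ~a: Gödel ¬ of 0.2 = 0 (operand ≠ 0)
  (a \/ ~a) = max(0.2, 0) = 0.2
  ((a /\ ((~a \/ c) /\ c)) \/ (a \/ ~a)) = max(0, 0.2) = 0.2
Checking all 36 assignments confirms none give a value below 0.20.

0.20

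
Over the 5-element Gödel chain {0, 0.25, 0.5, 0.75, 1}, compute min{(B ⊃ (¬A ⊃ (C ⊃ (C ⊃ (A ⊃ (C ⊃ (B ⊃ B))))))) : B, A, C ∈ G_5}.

1.00

Every assignment gives 1. For instance at B = 0, A = 0, C = 0:
  ¬A: Gödel ¬ of 0 = 1 (operand is 0)
  (B ⊃ B): 0 ≤ 0, so result = 1
  (C ⊃ (B ⊃ B)): 0 ≤ 1, so result = 1
  (A ⊃ (C ⊃ (B ⊃ B))): 0 ≤ 1, so result = 1
  (C ⊃ (A ⊃ (C ⊃ (B ⊃ B)))): 0 ≤ 1, so result = 1
  (C ⊃ (C ⊃ (A ⊃ (C ⊃ (B ⊃ B))))): 0 ≤ 1, so result = 1
  (¬A ⊃ (C ⊃ (C ⊃ (A ⊃ (C ⊃ (B ⊃ B)))))): 1 ≤ 1, so result = 1
  (B ⊃ (¬A ⊃ (C ⊃ (C ⊃ (A ⊃ (C ⊃ (B ⊃ B))))))): 0 ≤ 1, so result = 1
All 125 assignments give value 1 — the formula is a G_5-tautology.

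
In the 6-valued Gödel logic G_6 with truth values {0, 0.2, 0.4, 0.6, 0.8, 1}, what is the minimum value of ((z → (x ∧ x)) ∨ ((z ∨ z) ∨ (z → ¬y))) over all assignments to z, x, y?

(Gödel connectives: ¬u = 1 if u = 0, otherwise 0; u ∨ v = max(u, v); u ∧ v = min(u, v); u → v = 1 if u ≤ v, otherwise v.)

0.20

The minimum is attained at z = 0.2, x = 0, y = 0.2:
  (x ∧ x) = min(0, 0) = 0
  (z → (x ∧ x)): 0.2 > 0, so result = 0
  (z ∨ z) = max(0.2, 0.2) = 0.2
  ¬y: Gödel ¬ of 0.2 = 0 (operand ≠ 0)
  (z → ¬y): 0.2 > 0, so result = 0
  ((z ∨ z) ∨ (z → ¬y)) = max(0.2, 0) = 0.2
  ((z → (x ∧ x)) ∨ ((z ∨ z) ∨ (z → ¬y))) = max(0, 0.2) = 0.2
Checking all 216 assignments confirms none give a value below 0.20.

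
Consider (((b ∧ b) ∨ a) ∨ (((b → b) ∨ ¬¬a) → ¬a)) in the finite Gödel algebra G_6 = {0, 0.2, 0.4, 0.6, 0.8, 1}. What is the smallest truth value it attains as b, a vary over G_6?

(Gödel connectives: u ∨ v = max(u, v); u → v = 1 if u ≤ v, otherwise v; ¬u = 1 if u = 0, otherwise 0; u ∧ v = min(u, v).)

0.20

The minimum is attained at b = 0, a = 0.2:
  (b ∧ b) = min(0, 0) = 0
  ((b ∧ b) ∨ a) = max(0, 0.2) = 0.2
  (b → b): 0 ≤ 0, so result = 1
  ¬a: Gödel ¬ of 0.2 = 0 (operand ≠ 0)
  ¬¬a: Gödel ¬ of 0 = 1 (operand is 0)
  ((b → b) ∨ ¬¬a) = max(1, 1) = 1
  ¬a: Gödel ¬ of 0.2 = 0 (operand ≠ 0)
  (((b → b) ∨ ¬¬a) → ¬a): 1 > 0, so result = 0
  (((b ∧ b) ∨ a) ∨ (((b → b) ∨ ¬¬a) → ¬a)) = max(0.2, 0) = 0.2
Checking all 36 assignments confirms none give a value below 0.20.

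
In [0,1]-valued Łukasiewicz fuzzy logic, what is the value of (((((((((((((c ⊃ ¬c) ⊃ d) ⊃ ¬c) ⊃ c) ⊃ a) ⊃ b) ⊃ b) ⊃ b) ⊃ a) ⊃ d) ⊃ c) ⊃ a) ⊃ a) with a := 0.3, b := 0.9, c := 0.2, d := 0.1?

0.50

¬c: Łukasiewicz ¬ gives 1 − 0.2 = 0.8
(c ⊃ ¬c): min(1, 1 − 0.2 + 0.8) = 1
((c ⊃ ¬c) ⊃ d): min(1, 1 − 1 + 0.1) = 0.1
¬c: Łukasiewicz ¬ gives 1 − 0.2 = 0.8
(((c ⊃ ¬c) ⊃ d) ⊃ ¬c): min(1, 1 − 0.1 + 0.8) = 1
((((c ⊃ ¬c) ⊃ d) ⊃ ¬c) ⊃ c): min(1, 1 − 1 + 0.2) = 0.2
(((((c ⊃ ¬c) ⊃ d) ⊃ ¬c) ⊃ c) ⊃ a): min(1, 1 − 0.2 + 0.3) = 1
((((((c ⊃ ¬c) ⊃ d) ⊃ ¬c) ⊃ c) ⊃ a) ⊃ b): min(1, 1 − 1 + 0.9) = 0.9
(((((((c ⊃ ¬c) ⊃ d) ⊃ ¬c) ⊃ c) ⊃ a) ⊃ b) ⊃ b): min(1, 1 − 0.9 + 0.9) = 1
((((((((c ⊃ ¬c) ⊃ d) ⊃ ¬c) ⊃ c) ⊃ a) ⊃ b) ⊃ b) ⊃ b): min(1, 1 − 1 + 0.9) = 0.9
(((((((((c ⊃ ¬c) ⊃ d) ⊃ ¬c) ⊃ c) ⊃ a) ⊃ b) ⊃ b) ⊃ b) ⊃ a): min(1, 1 − 0.9 + 0.3) = 0.4
((((((((((c ⊃ ¬c) ⊃ d) ⊃ ¬c) ⊃ c) ⊃ a) ⊃ b) ⊃ b) ⊃ b) ⊃ a) ⊃ d): min(1, 1 − 0.4 + 0.1) = 0.7
(((((((((((c ⊃ ¬c) ⊃ d) ⊃ ¬c) ⊃ c) ⊃ a) ⊃ b) ⊃ b) ⊃ b) ⊃ a) ⊃ d) ⊃ c): min(1, 1 − 0.7 + 0.2) = 0.5
((((((((((((c ⊃ ¬c) ⊃ d) ⊃ ¬c) ⊃ c) ⊃ a) ⊃ b) ⊃ b) ⊃ b) ⊃ a) ⊃ d) ⊃ c) ⊃ a): min(1, 1 − 0.5 + 0.3) = 0.8
(((((((((((((c ⊃ ¬c) ⊃ d) ⊃ ¬c) ⊃ c) ⊃ a) ⊃ b) ⊃ b) ⊃ b) ⊃ a) ⊃ d) ⊃ c) ⊃ a) ⊃ a): min(1, 1 − 0.8 + 0.3) = 0.5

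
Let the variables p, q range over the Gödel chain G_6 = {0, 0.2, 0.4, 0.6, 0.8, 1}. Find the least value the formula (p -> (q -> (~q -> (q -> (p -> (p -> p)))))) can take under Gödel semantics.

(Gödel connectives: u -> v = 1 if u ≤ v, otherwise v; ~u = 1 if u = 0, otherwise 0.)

Every assignment gives 1. For instance at p = 0, q = 0:
  ~q: Gödel ¬ of 0 = 1 (operand is 0)
  (p -> p): 0 ≤ 0, so result = 1
  (p -> (p -> p)): 0 ≤ 1, so result = 1
  (q -> (p -> (p -> p))): 0 ≤ 1, so result = 1
  (~q -> (q -> (p -> (p -> p)))): 1 ≤ 1, so result = 1
  (q -> (~q -> (q -> (p -> (p -> p))))): 0 ≤ 1, so result = 1
  (p -> (q -> (~q -> (q -> (p -> (p -> p)))))): 0 ≤ 1, so result = 1
All 36 assignments give value 1 — the formula is a G_6-tautology.

1.00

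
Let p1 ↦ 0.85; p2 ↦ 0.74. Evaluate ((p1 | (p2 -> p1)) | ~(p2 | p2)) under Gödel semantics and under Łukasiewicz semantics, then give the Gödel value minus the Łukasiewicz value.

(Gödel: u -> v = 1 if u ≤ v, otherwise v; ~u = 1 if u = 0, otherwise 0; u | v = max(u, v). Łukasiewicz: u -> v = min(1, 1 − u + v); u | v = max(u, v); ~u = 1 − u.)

0.00

Gödel evaluation:
  (p2 -> p1): 0.74 ≤ 0.85, so result = 1
  (p1 | (p2 -> p1)) = max(0.85, 1) = 1
  (p2 | p2) = max(0.74, 0.74) = 0.74
  ~(p2 | p2): Gödel ¬ of 0.74 = 0 (operand ≠ 0)
  ((p1 | (p2 -> p1)) | ~(p2 | p2)) = max(1, 0) = 1
  Gödel value = 1
Łukasiewicz evaluation:
  (p2 -> p1): min(1, 1 − 0.74 + 0.85) = 1
  (p1 | (p2 -> p1)) = max(0.85, 1) = 1
  (p2 | p2) = max(0.74, 0.74) = 0.74
  ~(p2 | p2): Łukasiewicz ¬ gives 1 − 0.74 = 0.26
  ((p1 | (p2 -> p1)) | ~(p2 | p2)) = max(1, 0.26) = 1
  Łukasiewicz value = 1
Difference: 1 − 1 = 0.00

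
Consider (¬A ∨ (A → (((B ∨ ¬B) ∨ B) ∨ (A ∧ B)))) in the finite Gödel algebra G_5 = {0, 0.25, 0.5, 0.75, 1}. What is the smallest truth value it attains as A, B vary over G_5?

0.25

The minimum is attained at A = 0.5, B = 0.25:
  ¬A: Gödel ¬ of 0.5 = 0 (operand ≠ 0)
  ¬B: Gödel ¬ of 0.25 = 0 (operand ≠ 0)
  (B ∨ ¬B) = max(0.25, 0) = 0.25
  ((B ∨ ¬B) ∨ B) = max(0.25, 0.25) = 0.25
  (A ∧ B) = min(0.5, 0.25) = 0.25
  (((B ∨ ¬B) ∨ B) ∨ (A ∧ B)) = max(0.25, 0.25) = 0.25
  (A → (((B ∨ ¬B) ∨ B) ∨ (A ∧ B))): 0.5 > 0.25, so result = 0.25
  (¬A ∨ (A → (((B ∨ ¬B) ∨ B) ∨ (A ∧ B)))) = max(0, 0.25) = 0.25
Checking all 25 assignments confirms none give a value below 0.25.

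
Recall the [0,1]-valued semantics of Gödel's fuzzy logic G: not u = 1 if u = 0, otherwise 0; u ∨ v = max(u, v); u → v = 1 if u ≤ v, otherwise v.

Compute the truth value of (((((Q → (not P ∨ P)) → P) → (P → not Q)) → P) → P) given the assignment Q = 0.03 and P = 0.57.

0.57

not P: Gödel ¬ of 0.57 = 0 (operand ≠ 0)
(not P ∨ P) = max(0, 0.57) = 0.57
(Q → (not P ∨ P)): 0.03 ≤ 0.57, so result = 1
((Q → (not P ∨ P)) → P): 1 > 0.57, so result = 0.57
not Q: Gödel ¬ of 0.03 = 0 (operand ≠ 0)
(P → not Q): 0.57 > 0, so result = 0
(((Q → (not P ∨ P)) → P) → (P → not Q)): 0.57 > 0, so result = 0
((((Q → (not P ∨ P)) → P) → (P → not Q)) → P): 0 ≤ 0.57, so result = 1
(((((Q → (not P ∨ P)) → P) → (P → not Q)) → P) → P): 1 > 0.57, so result = 0.57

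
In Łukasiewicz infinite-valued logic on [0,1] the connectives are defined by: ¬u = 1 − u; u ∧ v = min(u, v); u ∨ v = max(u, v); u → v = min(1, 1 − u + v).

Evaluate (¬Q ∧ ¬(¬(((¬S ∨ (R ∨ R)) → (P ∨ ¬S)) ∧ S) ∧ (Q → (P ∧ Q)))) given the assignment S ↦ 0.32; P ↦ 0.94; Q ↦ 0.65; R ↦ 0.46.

¬Q: Łukasiewicz ¬ gives 1 − 0.65 = 0.35
¬S: Łukasiewicz ¬ gives 1 − 0.32 = 0.68
(R ∨ R) = max(0.46, 0.46) = 0.46
(¬S ∨ (R ∨ R)) = max(0.68, 0.46) = 0.68
¬S: Łukasiewicz ¬ gives 1 − 0.32 = 0.68
(P ∨ ¬S) = max(0.94, 0.68) = 0.94
((¬S ∨ (R ∨ R)) → (P ∨ ¬S)): min(1, 1 − 0.68 + 0.94) = 1
(((¬S ∨ (R ∨ R)) → (P ∨ ¬S)) ∧ S) = min(1, 0.32) = 0.32
¬(((¬S ∨ (R ∨ R)) → (P ∨ ¬S)) ∧ S): Łukasiewicz ¬ gives 1 − 0.32 = 0.68
(P ∧ Q) = min(0.94, 0.65) = 0.65
(Q → (P ∧ Q)): min(1, 1 − 0.65 + 0.65) = 1
(¬(((¬S ∨ (R ∨ R)) → (P ∨ ¬S)) ∧ S) ∧ (Q → (P ∧ Q))) = min(0.68, 1) = 0.68
¬(¬(((¬S ∨ (R ∨ R)) → (P ∨ ¬S)) ∧ S) ∧ (Q → (P ∧ Q))): Łukasiewicz ¬ gives 1 − 0.68 = 0.32
(¬Q ∧ ¬(¬(((¬S ∨ (R ∨ R)) → (P ∨ ¬S)) ∧ S) ∧ (Q → (P ∧ Q)))) = min(0.35, 0.32) = 0.32

0.32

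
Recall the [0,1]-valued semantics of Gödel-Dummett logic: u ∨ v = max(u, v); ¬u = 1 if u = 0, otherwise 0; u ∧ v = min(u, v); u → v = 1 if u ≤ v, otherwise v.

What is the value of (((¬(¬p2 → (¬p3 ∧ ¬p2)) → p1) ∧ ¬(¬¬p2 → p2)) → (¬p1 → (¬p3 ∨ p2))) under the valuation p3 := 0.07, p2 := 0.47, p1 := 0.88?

¬p2: Gödel ¬ of 0.47 = 0 (operand ≠ 0)
¬p3: Gödel ¬ of 0.07 = 0 (operand ≠ 0)
¬p2: Gödel ¬ of 0.47 = 0 (operand ≠ 0)
(¬p3 ∧ ¬p2) = min(0, 0) = 0
(¬p2 → (¬p3 ∧ ¬p2)): 0 ≤ 0, so result = 1
¬(¬p2 → (¬p3 ∧ ¬p2)): Gödel ¬ of 1 = 0 (operand ≠ 0)
(¬(¬p2 → (¬p3 ∧ ¬p2)) → p1): 0 ≤ 0.88, so result = 1
¬p2: Gödel ¬ of 0.47 = 0 (operand ≠ 0)
¬¬p2: Gödel ¬ of 0 = 1 (operand is 0)
(¬¬p2 → p2): 1 > 0.47, so result = 0.47
¬(¬¬p2 → p2): Gödel ¬ of 0.47 = 0 (operand ≠ 0)
((¬(¬p2 → (¬p3 ∧ ¬p2)) → p1) ∧ ¬(¬¬p2 → p2)) = min(1, 0) = 0
¬p1: Gödel ¬ of 0.88 = 0 (operand ≠ 0)
¬p3: Gödel ¬ of 0.07 = 0 (operand ≠ 0)
(¬p3 ∨ p2) = max(0, 0.47) = 0.47
(¬p1 → (¬p3 ∨ p2)): 0 ≤ 0.47, so result = 1
(((¬(¬p2 → (¬p3 ∧ ¬p2)) → p1) ∧ ¬(¬¬p2 → p2)) → (¬p1 → (¬p3 ∨ p2))): 0 ≤ 1, so result = 1

1.00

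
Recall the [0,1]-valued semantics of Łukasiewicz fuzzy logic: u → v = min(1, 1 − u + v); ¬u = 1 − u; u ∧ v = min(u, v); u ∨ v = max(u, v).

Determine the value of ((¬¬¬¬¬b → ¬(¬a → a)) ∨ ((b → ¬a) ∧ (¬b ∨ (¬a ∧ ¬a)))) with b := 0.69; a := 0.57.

0.69

¬b: Łukasiewicz ¬ gives 1 − 0.69 = 0.31
¬¬b: Łukasiewicz ¬ gives 1 − 0.31 = 0.69
¬¬¬b: Łukasiewicz ¬ gives 1 − 0.69 = 0.31
¬¬¬¬b: Łukasiewicz ¬ gives 1 − 0.31 = 0.69
¬¬¬¬¬b: Łukasiewicz ¬ gives 1 − 0.69 = 0.31
¬a: Łukasiewicz ¬ gives 1 − 0.57 = 0.43
(¬a → a): min(1, 1 − 0.43 + 0.57) = 1
¬(¬a → a): Łukasiewicz ¬ gives 1 − 1 = 0
(¬¬¬¬¬b → ¬(¬a → a)): min(1, 1 − 0.31 + 0) = 0.69
¬a: Łukasiewicz ¬ gives 1 − 0.57 = 0.43
(b → ¬a): min(1, 1 − 0.69 + 0.43) = 0.74
¬b: Łukasiewicz ¬ gives 1 − 0.69 = 0.31
¬a: Łukasiewicz ¬ gives 1 − 0.57 = 0.43
¬a: Łukasiewicz ¬ gives 1 − 0.57 = 0.43
(¬a ∧ ¬a) = min(0.43, 0.43) = 0.43
(¬b ∨ (¬a ∧ ¬a)) = max(0.31, 0.43) = 0.43
((b → ¬a) ∧ (¬b ∨ (¬a ∧ ¬a))) = min(0.74, 0.43) = 0.43
((¬¬¬¬¬b → ¬(¬a → a)) ∨ ((b → ¬a) ∧ (¬b ∨ (¬a ∧ ¬a)))) = max(0.69, 0.43) = 0.69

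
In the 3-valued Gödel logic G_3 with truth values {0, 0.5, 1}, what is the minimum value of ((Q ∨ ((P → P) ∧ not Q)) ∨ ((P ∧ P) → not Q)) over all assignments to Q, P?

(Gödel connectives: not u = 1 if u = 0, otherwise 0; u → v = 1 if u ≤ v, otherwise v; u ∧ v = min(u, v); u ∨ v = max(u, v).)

The minimum is attained at Q = 0.5, P = 0.5:
  (P → P): 0.5 ≤ 0.5, so result = 1
  not Q: Gödel ¬ of 0.5 = 0 (operand ≠ 0)
  ((P → P) ∧ not Q) = min(1, 0) = 0
  (Q ∨ ((P → P) ∧ not Q)) = max(0.5, 0) = 0.5
  (P ∧ P) = min(0.5, 0.5) = 0.5
  not Q: Gödel ¬ of 0.5 = 0 (operand ≠ 0)
  ((P ∧ P) → not Q): 0.5 > 0, so result = 0
  ((Q ∨ ((P → P) ∧ not Q)) ∨ ((P ∧ P) → not Q)) = max(0.5, 0) = 0.5
Checking all 9 assignments confirms none give a value below 0.50.

0.50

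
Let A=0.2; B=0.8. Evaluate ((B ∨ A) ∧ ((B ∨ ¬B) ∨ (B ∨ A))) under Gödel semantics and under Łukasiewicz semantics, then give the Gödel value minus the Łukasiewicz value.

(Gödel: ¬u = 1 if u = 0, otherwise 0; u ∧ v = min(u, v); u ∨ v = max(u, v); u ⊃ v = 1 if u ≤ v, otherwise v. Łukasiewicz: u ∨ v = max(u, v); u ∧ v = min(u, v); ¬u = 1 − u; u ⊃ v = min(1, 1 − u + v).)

Gödel evaluation:
  (B ∨ A) = max(0.8, 0.2) = 0.8
  ¬B: Gödel ¬ of 0.8 = 0 (operand ≠ 0)
  (B ∨ ¬B) = max(0.8, 0) = 0.8
  (B ∨ A) = max(0.8, 0.2) = 0.8
  ((B ∨ ¬B) ∨ (B ∨ A)) = max(0.8, 0.8) = 0.8
  ((B ∨ A) ∧ ((B ∨ ¬B) ∨ (B ∨ A))) = min(0.8, 0.8) = 0.8
  Gödel value = 0.8
Łukasiewicz evaluation:
  (B ∨ A) = max(0.8, 0.2) = 0.8
  ¬B: Łukasiewicz ¬ gives 1 − 0.8 = 0.2
  (B ∨ ¬B) = max(0.8, 0.2) = 0.8
  (B ∨ A) = max(0.8, 0.2) = 0.8
  ((B ∨ ¬B) ∨ (B ∨ A)) = max(0.8, 0.8) = 0.8
  ((B ∨ A) ∧ ((B ∨ ¬B) ∨ (B ∨ A))) = min(0.8, 0.8) = 0.8
  Łukasiewicz value = 0.8
Difference: 0.8 − 0.8 = 0.00

0.00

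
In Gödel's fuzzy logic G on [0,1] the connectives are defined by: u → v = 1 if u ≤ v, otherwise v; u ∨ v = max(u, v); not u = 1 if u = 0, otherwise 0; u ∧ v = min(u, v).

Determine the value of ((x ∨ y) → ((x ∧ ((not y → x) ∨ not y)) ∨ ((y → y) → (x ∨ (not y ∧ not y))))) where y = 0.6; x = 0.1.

0.10

(x ∨ y) = max(0.1, 0.6) = 0.6
not y: Gödel ¬ of 0.6 = 0 (operand ≠ 0)
(not y → x): 0 ≤ 0.1, so result = 1
not y: Gödel ¬ of 0.6 = 0 (operand ≠ 0)
((not y → x) ∨ not y) = max(1, 0) = 1
(x ∧ ((not y → x) ∨ not y)) = min(0.1, 1) = 0.1
(y → y): 0.6 ≤ 0.6, so result = 1
not y: Gödel ¬ of 0.6 = 0 (operand ≠ 0)
not y: Gödel ¬ of 0.6 = 0 (operand ≠ 0)
(not y ∧ not y) = min(0, 0) = 0
(x ∨ (not y ∧ not y)) = max(0.1, 0) = 0.1
((y → y) → (x ∨ (not y ∧ not y))): 1 > 0.1, so result = 0.1
((x ∧ ((not y → x) ∨ not y)) ∨ ((y → y) → (x ∨ (not y ∧ not y)))) = max(0.1, 0.1) = 0.1
((x ∨ y) → ((x ∧ ((not y → x) ∨ not y)) ∨ ((y → y) → (x ∨ (not y ∧ not y))))): 0.6 > 0.1, so result = 0.1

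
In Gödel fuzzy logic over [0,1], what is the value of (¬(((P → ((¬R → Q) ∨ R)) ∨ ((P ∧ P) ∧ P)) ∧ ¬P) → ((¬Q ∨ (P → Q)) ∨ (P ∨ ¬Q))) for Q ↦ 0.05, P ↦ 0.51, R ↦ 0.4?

0.51

¬R: Gödel ¬ of 0.4 = 0 (operand ≠ 0)
(¬R → Q): 0 ≤ 0.05, so result = 1
((¬R → Q) ∨ R) = max(1, 0.4) = 1
(P → ((¬R → Q) ∨ R)): 0.51 ≤ 1, so result = 1
(P ∧ P) = min(0.51, 0.51) = 0.51
((P ∧ P) ∧ P) = min(0.51, 0.51) = 0.51
((P → ((¬R → Q) ∨ R)) ∨ ((P ∧ P) ∧ P)) = max(1, 0.51) = 1
¬P: Gödel ¬ of 0.51 = 0 (operand ≠ 0)
(((P → ((¬R → Q) ∨ R)) ∨ ((P ∧ P) ∧ P)) ∧ ¬P) = min(1, 0) = 0
¬(((P → ((¬R → Q) ∨ R)) ∨ ((P ∧ P) ∧ P)) ∧ ¬P): Gödel ¬ of 0 = 1 (operand is 0)
¬Q: Gödel ¬ of 0.05 = 0 (operand ≠ 0)
(P → Q): 0.51 > 0.05, so result = 0.05
(¬Q ∨ (P → Q)) = max(0, 0.05) = 0.05
¬Q: Gödel ¬ of 0.05 = 0 (operand ≠ 0)
(P ∨ ¬Q) = max(0.51, 0) = 0.51
((¬Q ∨ (P → Q)) ∨ (P ∨ ¬Q)) = max(0.05, 0.51) = 0.51
(¬(((P → ((¬R → Q) ∨ R)) ∨ ((P ∧ P) ∧ P)) ∧ ¬P) → ((¬Q ∨ (P → Q)) ∨ (P ∨ ¬Q))): 1 > 0.51, so result = 0.51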